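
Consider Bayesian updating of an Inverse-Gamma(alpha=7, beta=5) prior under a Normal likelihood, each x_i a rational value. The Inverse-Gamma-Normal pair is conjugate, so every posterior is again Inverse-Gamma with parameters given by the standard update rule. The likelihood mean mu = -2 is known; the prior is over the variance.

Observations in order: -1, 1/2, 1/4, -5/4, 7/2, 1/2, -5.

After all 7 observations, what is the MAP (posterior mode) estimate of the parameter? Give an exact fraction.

547/184

obs 1: x=-1 → posterior Inverse-Gamma(15/2, 11/2)
obs 2: x=1/2 → posterior Inverse-Gamma(8, 69/8)
obs 3: x=1/4 → posterior Inverse-Gamma(17/2, 357/32)
obs 4: x=-5/4 → posterior Inverse-Gamma(9, 183/16)
obs 5: x=7/2 → posterior Inverse-Gamma(19/2, 425/16)
obs 6: x=1/2 → posterior Inverse-Gamma(10, 475/16)
obs 7: x=-5 → posterior Inverse-Gamma(21/2, 547/16)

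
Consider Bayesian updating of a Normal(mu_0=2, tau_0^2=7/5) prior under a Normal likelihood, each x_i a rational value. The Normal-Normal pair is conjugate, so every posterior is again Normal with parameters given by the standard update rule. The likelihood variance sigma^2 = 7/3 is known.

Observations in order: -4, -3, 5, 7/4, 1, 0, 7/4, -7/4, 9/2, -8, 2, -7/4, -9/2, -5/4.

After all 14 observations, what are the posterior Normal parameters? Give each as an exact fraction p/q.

mu_0=-59/188, tau_0^2=7/47

obs 1: x=-4 → posterior Normal(-1/4, 7/8)
obs 2: x=-3 → posterior Normal(-1, 7/11)
obs 3: x=5 → posterior Normal(2/7, 1/2)
obs 4: x=7/4 → posterior Normal(37/68, 7/17)
obs 5: x=1 → posterior Normal(49/80, 7/20)
obs 6: x=0 → posterior Normal(49/92, 7/23)
obs 7: x=7/4 → posterior Normal(35/52, 7/26)
obs 8: x=-7/4 → posterior Normal(49/116, 7/29)
obs 9: x=9/2 → posterior Normal(103/128, 7/32)
obs 10: x=-8 → posterior Normal(1/20, 1/5)
obs 11: x=2 → posterior Normal(31/152, 7/38)
obs 12: x=-7/4 → posterior Normal(5/82, 7/41)
obs 13: x=-9/2 → posterior Normal(-1/4, 7/44)
obs 14: x=-5/4 → posterior Normal(-59/188, 7/47)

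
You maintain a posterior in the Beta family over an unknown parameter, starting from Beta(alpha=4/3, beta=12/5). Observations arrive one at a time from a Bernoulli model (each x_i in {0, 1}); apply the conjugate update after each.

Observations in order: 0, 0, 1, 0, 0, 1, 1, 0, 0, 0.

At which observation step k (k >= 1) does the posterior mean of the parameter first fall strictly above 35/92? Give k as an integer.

k = 7

obs 1: x=0 → posterior Beta(4/3, 17/5)
obs 2: x=0 → posterior Beta(4/3, 22/5)
obs 3: x=1 → posterior Beta(7/3, 22/5)
obs 4: x=0 → posterior Beta(7/3, 27/5)
obs 5: x=0 → posterior Beta(7/3, 32/5)
obs 6: x=1 → posterior Beta(10/3, 32/5)
obs 7: x=1 → posterior Beta(13/3, 32/5)
obs 8: x=0 → posterior Beta(13/3, 37/5)
obs 9: x=0 → posterior Beta(13/3, 42/5)
obs 10: x=0 → posterior Beta(13/3, 47/5)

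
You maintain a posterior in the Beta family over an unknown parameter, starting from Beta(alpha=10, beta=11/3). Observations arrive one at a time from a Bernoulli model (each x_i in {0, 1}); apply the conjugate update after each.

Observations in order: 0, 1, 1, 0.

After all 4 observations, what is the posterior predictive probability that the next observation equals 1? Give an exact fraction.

obs 1: x=0 → posterior Beta(10, 14/3)
obs 2: x=1 → posterior Beta(11, 14/3)
obs 3: x=1 → posterior Beta(12, 14/3)
obs 4: x=0 → posterior Beta(12, 17/3)

36/53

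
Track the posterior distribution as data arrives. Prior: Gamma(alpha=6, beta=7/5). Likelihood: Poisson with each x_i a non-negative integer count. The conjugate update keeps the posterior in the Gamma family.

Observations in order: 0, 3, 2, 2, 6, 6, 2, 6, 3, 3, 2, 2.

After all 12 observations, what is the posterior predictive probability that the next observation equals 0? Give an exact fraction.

3320599637338792390138395679894516014416467501897914634827721048533021786850363/73332644477743363885652711508410393264206536508323435343229674678306562163867648

obs 1: x=0 → posterior Gamma(6, 12/5)
obs 2: x=3 → posterior Gamma(9, 17/5)
obs 3: x=2 → posterior Gamma(11, 22/5)
obs 4: x=2 → posterior Gamma(13, 27/5)
obs 5: x=6 → posterior Gamma(19, 32/5)
obs 6: x=6 → posterior Gamma(25, 37/5)
obs 7: x=2 → posterior Gamma(27, 42/5)
obs 8: x=6 → posterior Gamma(33, 47/5)
obs 9: x=3 → posterior Gamma(36, 52/5)
obs 10: x=3 → posterior Gamma(39, 57/5)
obs 11: x=2 → posterior Gamma(41, 62/5)
obs 12: x=2 → posterior Gamma(43, 67/5)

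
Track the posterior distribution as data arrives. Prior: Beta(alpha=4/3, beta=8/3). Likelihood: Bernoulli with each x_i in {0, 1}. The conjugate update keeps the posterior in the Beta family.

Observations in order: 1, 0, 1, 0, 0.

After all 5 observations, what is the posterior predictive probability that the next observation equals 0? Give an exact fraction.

obs 1: x=1 → posterior Beta(7/3, 8/3)
obs 2: x=0 → posterior Beta(7/3, 11/3)
obs 3: x=1 → posterior Beta(10/3, 11/3)
obs 4: x=0 → posterior Beta(10/3, 14/3)
obs 5: x=0 → posterior Beta(10/3, 17/3)

17/27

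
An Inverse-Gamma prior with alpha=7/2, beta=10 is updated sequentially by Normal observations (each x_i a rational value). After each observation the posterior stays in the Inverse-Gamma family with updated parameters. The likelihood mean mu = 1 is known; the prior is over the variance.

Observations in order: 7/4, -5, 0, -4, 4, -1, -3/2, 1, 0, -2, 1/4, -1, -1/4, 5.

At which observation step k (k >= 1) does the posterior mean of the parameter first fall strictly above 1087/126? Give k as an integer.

k = 4

obs 1: x=7/4 → posterior Inverse-Gamma(4, 329/32)
obs 2: x=-5 → posterior Inverse-Gamma(9/2, 905/32)
obs 3: x=0 → posterior Inverse-Gamma(5, 921/32)
obs 4: x=-4 → posterior Inverse-Gamma(11/2, 1321/32)
obs 5: x=4 → posterior Inverse-Gamma(6, 1465/32)
obs 6: x=-1 → posterior Inverse-Gamma(13/2, 1529/32)
obs 7: x=-3/2 → posterior Inverse-Gamma(7, 1629/32)
obs 8: x=1 → posterior Inverse-Gamma(15/2, 1629/32)
obs 9: x=0 → posterior Inverse-Gamma(8, 1645/32)
obs 10: x=-2 → posterior Inverse-Gamma(17/2, 1789/32)
obs 11: x=1/4 → posterior Inverse-Gamma(9, 899/16)
obs 12: x=-1 → posterior Inverse-Gamma(19/2, 931/16)
obs 13: x=-1/4 → posterior Inverse-Gamma(10, 1887/32)
obs 14: x=5 → posterior Inverse-Gamma(21/2, 2143/32)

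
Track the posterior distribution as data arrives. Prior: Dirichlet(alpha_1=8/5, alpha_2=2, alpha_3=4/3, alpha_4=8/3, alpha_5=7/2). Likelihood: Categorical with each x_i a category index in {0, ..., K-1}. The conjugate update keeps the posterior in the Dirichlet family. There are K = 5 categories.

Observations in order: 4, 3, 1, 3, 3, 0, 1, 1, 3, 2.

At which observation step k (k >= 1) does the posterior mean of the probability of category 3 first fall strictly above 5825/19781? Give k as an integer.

obs 1: x=4 → posterior Dirichlet(8/5, 2, 4/3, 8/3, 9/2)
obs 2: x=3 → posterior Dirichlet(8/5, 2, 4/3, 11/3, 9/2)
obs 3: x=1 → posterior Dirichlet(8/5, 3, 4/3, 11/3, 9/2)
obs 4: x=3 → posterior Dirichlet(8/5, 3, 4/3, 14/3, 9/2)
obs 5: x=3 → posterior Dirichlet(8/5, 3, 4/3, 17/3, 9/2)
obs 6: x=0 → posterior Dirichlet(13/5, 3, 4/3, 17/3, 9/2)
obs 7: x=1 → posterior Dirichlet(13/5, 4, 4/3, 17/3, 9/2)
obs 8: x=1 → posterior Dirichlet(13/5, 5, 4/3, 17/3, 9/2)
obs 9: x=3 → posterior Dirichlet(13/5, 5, 4/3, 20/3, 9/2)
obs 10: x=2 → posterior Dirichlet(13/5, 5, 7/3, 20/3, 9/2)

k = 4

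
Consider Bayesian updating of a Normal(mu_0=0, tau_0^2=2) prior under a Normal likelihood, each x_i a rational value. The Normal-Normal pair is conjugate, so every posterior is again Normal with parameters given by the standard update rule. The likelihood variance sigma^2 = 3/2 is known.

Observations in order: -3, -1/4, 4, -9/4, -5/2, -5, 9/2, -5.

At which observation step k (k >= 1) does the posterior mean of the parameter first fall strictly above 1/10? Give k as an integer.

k = 3

obs 1: x=-3 → posterior Normal(-12/7, 6/7)
obs 2: x=-1/4 → posterior Normal(-13/11, 6/11)
obs 3: x=4 → posterior Normal(1/5, 2/5)
obs 4: x=-9/4 → posterior Normal(-6/19, 6/19)
obs 5: x=-5/2 → posterior Normal(-16/23, 6/23)
obs 6: x=-5 → posterior Normal(-4/3, 2/9)
obs 7: x=9/2 → posterior Normal(-18/31, 6/31)
obs 8: x=-5 → posterior Normal(-38/35, 6/35)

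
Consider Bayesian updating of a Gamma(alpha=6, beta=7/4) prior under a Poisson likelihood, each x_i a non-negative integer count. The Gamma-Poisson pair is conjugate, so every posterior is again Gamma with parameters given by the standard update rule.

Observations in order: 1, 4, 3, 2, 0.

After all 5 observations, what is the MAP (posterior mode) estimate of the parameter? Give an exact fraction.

20/9

obs 1: x=1 → posterior Gamma(7, 11/4)
obs 2: x=4 → posterior Gamma(11, 15/4)
obs 3: x=3 → posterior Gamma(14, 19/4)
obs 4: x=2 → posterior Gamma(16, 23/4)
obs 5: x=0 → posterior Gamma(16, 27/4)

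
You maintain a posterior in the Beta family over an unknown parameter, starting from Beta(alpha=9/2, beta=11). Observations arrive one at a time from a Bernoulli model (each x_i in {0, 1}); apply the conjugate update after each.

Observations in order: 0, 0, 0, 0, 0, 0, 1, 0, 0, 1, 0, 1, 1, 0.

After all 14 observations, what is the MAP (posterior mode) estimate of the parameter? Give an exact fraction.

obs 1: x=0 → posterior Beta(9/2, 12)
obs 2: x=0 → posterior Beta(9/2, 13)
obs 3: x=0 → posterior Beta(9/2, 14)
obs 4: x=0 → posterior Beta(9/2, 15)
obs 5: x=0 → posterior Beta(9/2, 16)
obs 6: x=0 → posterior Beta(9/2, 17)
obs 7: x=1 → posterior Beta(11/2, 17)
obs 8: x=0 → posterior Beta(11/2, 18)
obs 9: x=0 → posterior Beta(11/2, 19)
obs 10: x=1 → posterior Beta(13/2, 19)
obs 11: x=0 → posterior Beta(13/2, 20)
obs 12: x=1 → posterior Beta(15/2, 20)
obs 13: x=1 → posterior Beta(17/2, 20)
obs 14: x=0 → posterior Beta(17/2, 21)

3/11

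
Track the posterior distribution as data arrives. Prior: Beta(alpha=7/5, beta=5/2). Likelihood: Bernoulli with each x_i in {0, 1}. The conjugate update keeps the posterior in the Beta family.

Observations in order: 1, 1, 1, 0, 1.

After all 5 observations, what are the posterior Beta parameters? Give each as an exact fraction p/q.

obs 1: x=1 → posterior Beta(12/5, 5/2)
obs 2: x=1 → posterior Beta(17/5, 5/2)
obs 3: x=1 → posterior Beta(22/5, 5/2)
obs 4: x=0 → posterior Beta(22/5, 7/2)
obs 5: x=1 → posterior Beta(27/5, 7/2)

alpha=27/5, beta=7/2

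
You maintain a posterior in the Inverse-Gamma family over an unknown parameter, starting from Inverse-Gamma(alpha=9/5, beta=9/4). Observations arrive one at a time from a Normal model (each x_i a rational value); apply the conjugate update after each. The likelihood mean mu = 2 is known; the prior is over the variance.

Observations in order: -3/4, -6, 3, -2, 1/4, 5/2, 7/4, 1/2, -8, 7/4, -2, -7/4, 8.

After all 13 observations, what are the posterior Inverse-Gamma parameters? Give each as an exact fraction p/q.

obs 1: x=-3/4 → posterior Inverse-Gamma(23/10, 193/32)
obs 2: x=-6 → posterior Inverse-Gamma(14/5, 1217/32)
obs 3: x=3 → posterior Inverse-Gamma(33/10, 1233/32)
obs 4: x=-2 → posterior Inverse-Gamma(19/5, 1489/32)
obs 5: x=1/4 → posterior Inverse-Gamma(43/10, 769/16)
obs 6: x=5/2 → posterior Inverse-Gamma(24/5, 771/16)
obs 7: x=7/4 → posterior Inverse-Gamma(53/10, 1543/32)
obs 8: x=1/2 → posterior Inverse-Gamma(29/5, 1579/32)
obs 9: x=-8 → posterior Inverse-Gamma(63/10, 3179/32)
obs 10: x=7/4 → posterior Inverse-Gamma(34/5, 795/8)
obs 11: x=-2 → posterior Inverse-Gamma(73/10, 859/8)
obs 12: x=-7/4 → posterior Inverse-Gamma(39/5, 3661/32)
obs 13: x=8 → posterior Inverse-Gamma(83/10, 4237/32)

alpha=83/10, beta=4237/32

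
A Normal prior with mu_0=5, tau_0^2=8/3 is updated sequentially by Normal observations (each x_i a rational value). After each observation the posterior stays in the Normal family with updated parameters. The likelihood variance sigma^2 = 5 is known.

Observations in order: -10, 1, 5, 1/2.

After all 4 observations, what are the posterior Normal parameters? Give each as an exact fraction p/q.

mu_0=1, tau_0^2=40/47

obs 1: x=-10 → posterior Normal(-5/23, 40/23)
obs 2: x=1 → posterior Normal(3/31, 40/31)
obs 3: x=5 → posterior Normal(43/39, 40/39)
obs 4: x=1/2 → posterior Normal(1, 40/47)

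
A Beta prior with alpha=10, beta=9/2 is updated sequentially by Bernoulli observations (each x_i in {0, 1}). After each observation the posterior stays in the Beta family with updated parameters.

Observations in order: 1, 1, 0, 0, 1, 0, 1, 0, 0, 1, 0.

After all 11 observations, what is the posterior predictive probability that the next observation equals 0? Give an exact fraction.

7/17

obs 1: x=1 → posterior Beta(11, 9/2)
obs 2: x=1 → posterior Beta(12, 9/2)
obs 3: x=0 → posterior Beta(12, 11/2)
obs 4: x=0 → posterior Beta(12, 13/2)
obs 5: x=1 → posterior Beta(13, 13/2)
obs 6: x=0 → posterior Beta(13, 15/2)
obs 7: x=1 → posterior Beta(14, 15/2)
obs 8: x=0 → posterior Beta(14, 17/2)
obs 9: x=0 → posterior Beta(14, 19/2)
obs 10: x=1 → posterior Beta(15, 19/2)
obs 11: x=0 → posterior Beta(15, 21/2)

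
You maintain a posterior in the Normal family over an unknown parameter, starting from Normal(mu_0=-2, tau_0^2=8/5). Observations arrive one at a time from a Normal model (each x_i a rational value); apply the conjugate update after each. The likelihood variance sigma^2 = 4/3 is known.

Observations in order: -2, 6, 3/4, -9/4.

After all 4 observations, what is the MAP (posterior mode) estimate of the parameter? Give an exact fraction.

5/29

obs 1: x=-2 → posterior Normal(-2, 8/11)
obs 2: x=6 → posterior Normal(14/17, 8/17)
obs 3: x=3/4 → posterior Normal(37/46, 8/23)
obs 4: x=-9/4 → posterior Normal(5/29, 8/29)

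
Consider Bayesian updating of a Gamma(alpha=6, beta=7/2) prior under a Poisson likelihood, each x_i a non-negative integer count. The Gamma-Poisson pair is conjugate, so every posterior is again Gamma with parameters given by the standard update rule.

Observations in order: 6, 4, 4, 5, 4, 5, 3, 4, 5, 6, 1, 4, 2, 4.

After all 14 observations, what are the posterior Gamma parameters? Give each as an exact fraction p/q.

obs 1: x=6 → posterior Gamma(12, 9/2)
obs 2: x=4 → posterior Gamma(16, 11/2)
obs 3: x=4 → posterior Gamma(20, 13/2)
obs 4: x=5 → posterior Gamma(25, 15/2)
obs 5: x=4 → posterior Gamma(29, 17/2)
obs 6: x=5 → posterior Gamma(34, 19/2)
obs 7: x=3 → posterior Gamma(37, 21/2)
obs 8: x=4 → posterior Gamma(41, 23/2)
obs 9: x=5 → posterior Gamma(46, 25/2)
obs 10: x=6 → posterior Gamma(52, 27/2)
obs 11: x=1 → posterior Gamma(53, 29/2)
obs 12: x=4 → posterior Gamma(57, 31/2)
obs 13: x=2 → posterior Gamma(59, 33/2)
obs 14: x=4 → posterior Gamma(63, 35/2)

alpha=63, beta=35/2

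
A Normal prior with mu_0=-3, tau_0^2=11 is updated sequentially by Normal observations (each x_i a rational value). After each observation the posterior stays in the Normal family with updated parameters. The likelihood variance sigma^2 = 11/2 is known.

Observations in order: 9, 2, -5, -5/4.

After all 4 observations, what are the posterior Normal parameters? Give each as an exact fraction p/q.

mu_0=13/18, tau_0^2=11/9

obs 1: x=9 → posterior Normal(5, 11/3)
obs 2: x=2 → posterior Normal(19/5, 11/5)
obs 3: x=-5 → posterior Normal(9/7, 11/7)
obs 4: x=-5/4 → posterior Normal(13/18, 11/9)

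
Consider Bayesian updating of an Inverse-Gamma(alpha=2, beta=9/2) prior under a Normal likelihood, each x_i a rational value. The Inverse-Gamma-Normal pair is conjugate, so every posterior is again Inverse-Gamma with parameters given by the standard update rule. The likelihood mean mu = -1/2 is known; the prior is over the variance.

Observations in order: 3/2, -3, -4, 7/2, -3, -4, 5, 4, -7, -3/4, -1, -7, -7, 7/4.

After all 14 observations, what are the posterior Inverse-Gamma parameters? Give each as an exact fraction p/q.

obs 1: x=3/2 → posterior Inverse-Gamma(5/2, 13/2)
obs 2: x=-3 → posterior Inverse-Gamma(3, 77/8)
obs 3: x=-4 → posterior Inverse-Gamma(7/2, 63/4)
obs 4: x=7/2 → posterior Inverse-Gamma(4, 95/4)
obs 5: x=-3 → posterior Inverse-Gamma(9/2, 215/8)
obs 6: x=-4 → posterior Inverse-Gamma(5, 33)
obs 7: x=5 → posterior Inverse-Gamma(11/2, 385/8)
obs 8: x=4 → posterior Inverse-Gamma(6, 233/4)
obs 9: x=-7 → posterior Inverse-Gamma(13/2, 635/8)
obs 10: x=-3/4 → posterior Inverse-Gamma(7, 2541/32)
obs 11: x=-1 → posterior Inverse-Gamma(15/2, 2545/32)
obs 12: x=-7 → posterior Inverse-Gamma(8, 3221/32)
obs 13: x=-7 → posterior Inverse-Gamma(17/2, 3897/32)
obs 14: x=7/4 → posterior Inverse-Gamma(9, 1989/16)

alpha=9, beta=1989/16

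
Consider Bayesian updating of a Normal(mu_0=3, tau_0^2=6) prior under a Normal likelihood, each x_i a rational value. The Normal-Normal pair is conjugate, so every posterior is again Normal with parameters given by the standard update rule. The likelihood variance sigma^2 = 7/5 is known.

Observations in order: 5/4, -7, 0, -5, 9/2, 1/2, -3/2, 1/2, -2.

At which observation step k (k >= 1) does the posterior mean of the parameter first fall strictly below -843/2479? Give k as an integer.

obs 1: x=5/4 → posterior Normal(117/74, 42/37)
obs 2: x=-7 → posterior Normal(-303/134, 42/67)
obs 3: x=0 → posterior Normal(-303/194, 42/97)
obs 4: x=-5 → posterior Normal(-603/254, 42/127)
obs 5: x=9/2 → posterior Normal(-333/314, 42/157)
obs 6: x=1/2 → posterior Normal(-303/374, 42/187)
obs 7: x=-3/2 → posterior Normal(-393/434, 6/31)
obs 8: x=1/2 → posterior Normal(-363/494, 42/247)
obs 9: x=-2 → posterior Normal(-483/554, 42/277)

k = 2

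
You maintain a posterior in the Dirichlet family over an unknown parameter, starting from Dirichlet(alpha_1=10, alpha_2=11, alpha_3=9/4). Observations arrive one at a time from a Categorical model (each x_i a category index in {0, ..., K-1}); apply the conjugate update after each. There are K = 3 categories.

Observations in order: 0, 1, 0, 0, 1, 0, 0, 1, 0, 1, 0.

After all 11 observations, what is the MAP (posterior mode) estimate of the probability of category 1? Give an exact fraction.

56/125

obs 1: x=0 → posterior Dirichlet(11, 11, 9/4)
obs 2: x=1 → posterior Dirichlet(11, 12, 9/4)
obs 3: x=0 → posterior Dirichlet(12, 12, 9/4)
obs 4: x=0 → posterior Dirichlet(13, 12, 9/4)
obs 5: x=1 → posterior Dirichlet(13, 13, 9/4)
obs 6: x=0 → posterior Dirichlet(14, 13, 9/4)
obs 7: x=0 → posterior Dirichlet(15, 13, 9/4)
obs 8: x=1 → posterior Dirichlet(15, 14, 9/4)
obs 9: x=0 → posterior Dirichlet(16, 14, 9/4)
obs 10: x=1 → posterior Dirichlet(16, 15, 9/4)
obs 11: x=0 → posterior Dirichlet(17, 15, 9/4)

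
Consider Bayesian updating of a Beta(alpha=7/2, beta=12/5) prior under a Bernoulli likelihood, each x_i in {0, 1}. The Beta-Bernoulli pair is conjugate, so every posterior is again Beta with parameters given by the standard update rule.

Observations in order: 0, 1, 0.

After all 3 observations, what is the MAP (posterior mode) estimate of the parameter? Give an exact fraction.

35/69

obs 1: x=0 → posterior Beta(7/2, 17/5)
obs 2: x=1 → posterior Beta(9/2, 17/5)
obs 3: x=0 → posterior Beta(9/2, 22/5)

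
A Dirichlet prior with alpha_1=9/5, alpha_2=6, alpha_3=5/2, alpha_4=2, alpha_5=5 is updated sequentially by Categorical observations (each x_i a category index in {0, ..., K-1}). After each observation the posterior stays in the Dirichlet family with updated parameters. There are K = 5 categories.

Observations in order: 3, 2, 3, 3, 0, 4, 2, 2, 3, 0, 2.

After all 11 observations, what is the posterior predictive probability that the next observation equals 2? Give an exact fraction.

65/283

obs 1: x=3 → posterior Dirichlet(9/5, 6, 5/2, 3, 5)
obs 2: x=2 → posterior Dirichlet(9/5, 6, 7/2, 3, 5)
obs 3: x=3 → posterior Dirichlet(9/5, 6, 7/2, 4, 5)
obs 4: x=3 → posterior Dirichlet(9/5, 6, 7/2, 5, 5)
obs 5: x=0 → posterior Dirichlet(14/5, 6, 7/2, 5, 5)
obs 6: x=4 → posterior Dirichlet(14/5, 6, 7/2, 5, 6)
obs 7: x=2 → posterior Dirichlet(14/5, 6, 9/2, 5, 6)
obs 8: x=2 → posterior Dirichlet(14/5, 6, 11/2, 5, 6)
obs 9: x=3 → posterior Dirichlet(14/5, 6, 11/2, 6, 6)
obs 10: x=0 → posterior Dirichlet(19/5, 6, 11/2, 6, 6)
obs 11: x=2 → posterior Dirichlet(19/5, 6, 13/2, 6, 6)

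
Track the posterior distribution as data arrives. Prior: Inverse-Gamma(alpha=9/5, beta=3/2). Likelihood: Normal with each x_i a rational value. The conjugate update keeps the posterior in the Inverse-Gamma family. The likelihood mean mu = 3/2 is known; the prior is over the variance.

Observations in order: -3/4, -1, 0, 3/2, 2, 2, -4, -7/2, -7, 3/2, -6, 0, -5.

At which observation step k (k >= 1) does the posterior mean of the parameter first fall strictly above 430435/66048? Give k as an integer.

obs 1: x=-3/4 → posterior Inverse-Gamma(23/10, 129/32)
obs 2: x=-1 → posterior Inverse-Gamma(14/5, 229/32)
obs 3: x=0 → posterior Inverse-Gamma(33/10, 265/32)
obs 4: x=3/2 → posterior Inverse-Gamma(19/5, 265/32)
obs 5: x=2 → posterior Inverse-Gamma(43/10, 269/32)
obs 6: x=2 → posterior Inverse-Gamma(24/5, 273/32)
obs 7: x=-4 → posterior Inverse-Gamma(53/10, 757/32)
obs 8: x=-7/2 → posterior Inverse-Gamma(29/5, 1157/32)
obs 9: x=-7 → posterior Inverse-Gamma(63/10, 2313/32)
obs 10: x=3/2 → posterior Inverse-Gamma(34/5, 2313/32)
obs 11: x=-6 → posterior Inverse-Gamma(73/10, 3213/32)
obs 12: x=0 → posterior Inverse-Gamma(39/5, 3249/32)
obs 13: x=-5 → posterior Inverse-Gamma(83/10, 3925/32)

k = 8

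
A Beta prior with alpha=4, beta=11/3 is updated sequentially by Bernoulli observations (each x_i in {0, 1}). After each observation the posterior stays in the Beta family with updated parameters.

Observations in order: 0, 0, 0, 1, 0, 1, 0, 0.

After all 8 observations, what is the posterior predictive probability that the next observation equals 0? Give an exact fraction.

29/47

obs 1: x=0 → posterior Beta(4, 14/3)
obs 2: x=0 → posterior Beta(4, 17/3)
obs 3: x=0 → posterior Beta(4, 20/3)
obs 4: x=1 → posterior Beta(5, 20/3)
obs 5: x=0 → posterior Beta(5, 23/3)
obs 6: x=1 → posterior Beta(6, 23/3)
obs 7: x=0 → posterior Beta(6, 26/3)
obs 8: x=0 → posterior Beta(6, 29/3)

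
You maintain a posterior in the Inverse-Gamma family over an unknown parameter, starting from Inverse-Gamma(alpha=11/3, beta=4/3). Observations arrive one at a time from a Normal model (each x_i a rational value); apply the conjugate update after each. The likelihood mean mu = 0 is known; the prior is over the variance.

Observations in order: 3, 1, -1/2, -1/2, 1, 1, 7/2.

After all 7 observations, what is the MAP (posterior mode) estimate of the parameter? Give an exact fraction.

obs 1: x=3 → posterior Inverse-Gamma(25/6, 35/6)
obs 2: x=1 → posterior Inverse-Gamma(14/3, 19/3)
obs 3: x=-1/2 → posterior Inverse-Gamma(31/6, 155/24)
obs 4: x=-1/2 → posterior Inverse-Gamma(17/3, 79/12)
obs 5: x=1 → posterior Inverse-Gamma(37/6, 85/12)
obs 6: x=1 → posterior Inverse-Gamma(20/3, 91/12)
obs 7: x=7/2 → posterior Inverse-Gamma(43/6, 329/24)

47/28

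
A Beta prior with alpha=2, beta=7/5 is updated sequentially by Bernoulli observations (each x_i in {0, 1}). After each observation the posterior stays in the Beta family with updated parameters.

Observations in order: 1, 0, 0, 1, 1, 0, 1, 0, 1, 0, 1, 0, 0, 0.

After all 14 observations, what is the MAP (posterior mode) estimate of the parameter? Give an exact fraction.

5/11

obs 1: x=1 → posterior Beta(3, 7/5)
obs 2: x=0 → posterior Beta(3, 12/5)
obs 3: x=0 → posterior Beta(3, 17/5)
obs 4: x=1 → posterior Beta(4, 17/5)
obs 5: x=1 → posterior Beta(5, 17/5)
obs 6: x=0 → posterior Beta(5, 22/5)
obs 7: x=1 → posterior Beta(6, 22/5)
obs 8: x=0 → posterior Beta(6, 27/5)
obs 9: x=1 → posterior Beta(7, 27/5)
obs 10: x=0 → posterior Beta(7, 32/5)
obs 11: x=1 → posterior Beta(8, 32/5)
obs 12: x=0 → posterior Beta(8, 37/5)
obs 13: x=0 → posterior Beta(8, 42/5)
obs 14: x=0 → posterior Beta(8, 47/5)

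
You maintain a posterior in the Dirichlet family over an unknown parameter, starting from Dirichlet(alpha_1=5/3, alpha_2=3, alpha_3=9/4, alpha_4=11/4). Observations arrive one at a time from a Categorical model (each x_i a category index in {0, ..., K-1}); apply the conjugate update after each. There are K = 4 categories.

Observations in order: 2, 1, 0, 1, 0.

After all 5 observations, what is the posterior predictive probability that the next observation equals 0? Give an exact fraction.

obs 1: x=2 → posterior Dirichlet(5/3, 3, 13/4, 11/4)
obs 2: x=1 → posterior Dirichlet(5/3, 4, 13/4, 11/4)
obs 3: x=0 → posterior Dirichlet(8/3, 4, 13/4, 11/4)
obs 4: x=1 → posterior Dirichlet(8/3, 5, 13/4, 11/4)
obs 5: x=0 → posterior Dirichlet(11/3, 5, 13/4, 11/4)

1/4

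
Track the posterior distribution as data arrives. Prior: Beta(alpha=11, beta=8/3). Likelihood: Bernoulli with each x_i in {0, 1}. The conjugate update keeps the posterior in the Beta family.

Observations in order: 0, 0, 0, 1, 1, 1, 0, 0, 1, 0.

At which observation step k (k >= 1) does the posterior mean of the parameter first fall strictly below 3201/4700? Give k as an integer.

k = 3

obs 1: x=0 → posterior Beta(11, 11/3)
obs 2: x=0 → posterior Beta(11, 14/3)
obs 3: x=0 → posterior Beta(11, 17/3)
obs 4: x=1 → posterior Beta(12, 17/3)
obs 5: x=1 → posterior Beta(13, 17/3)
obs 6: x=1 → posterior Beta(14, 17/3)
obs 7: x=0 → posterior Beta(14, 20/3)
obs 8: x=0 → posterior Beta(14, 23/3)
obs 9: x=1 → posterior Beta(15, 23/3)
obs 10: x=0 → posterior Beta(15, 26/3)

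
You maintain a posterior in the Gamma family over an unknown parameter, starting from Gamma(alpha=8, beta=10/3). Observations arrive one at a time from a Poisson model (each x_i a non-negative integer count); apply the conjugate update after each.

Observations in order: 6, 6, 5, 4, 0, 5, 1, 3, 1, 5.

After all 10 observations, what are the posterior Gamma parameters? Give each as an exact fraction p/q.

obs 1: x=6 → posterior Gamma(14, 13/3)
obs 2: x=6 → posterior Gamma(20, 16/3)
obs 3: x=5 → posterior Gamma(25, 19/3)
obs 4: x=4 → posterior Gamma(29, 22/3)
obs 5: x=0 → posterior Gamma(29, 25/3)
obs 6: x=5 → posterior Gamma(34, 28/3)
obs 7: x=1 → posterior Gamma(35, 31/3)
obs 8: x=3 → posterior Gamma(38, 34/3)
obs 9: x=1 → posterior Gamma(39, 37/3)
obs 10: x=5 → posterior Gamma(44, 40/3)

alpha=44, beta=40/3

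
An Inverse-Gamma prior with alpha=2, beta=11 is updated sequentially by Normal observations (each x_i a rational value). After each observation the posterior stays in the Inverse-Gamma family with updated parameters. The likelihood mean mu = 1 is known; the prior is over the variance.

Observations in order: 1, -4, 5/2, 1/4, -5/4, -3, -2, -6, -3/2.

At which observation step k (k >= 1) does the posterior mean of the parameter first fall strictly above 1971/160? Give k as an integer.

obs 1: x=1 → posterior Inverse-Gamma(5/2, 11)
obs 2: x=-4 → posterior Inverse-Gamma(3, 47/2)
obs 3: x=5/2 → posterior Inverse-Gamma(7/2, 197/8)
obs 4: x=1/4 → posterior Inverse-Gamma(4, 797/32)
obs 5: x=-5/4 → posterior Inverse-Gamma(9/2, 439/16)
obs 6: x=-3 → posterior Inverse-Gamma(5, 567/16)
obs 7: x=-2 → posterior Inverse-Gamma(11/2, 639/16)
obs 8: x=-6 → posterior Inverse-Gamma(6, 1031/16)
obs 9: x=-3/2 → posterior Inverse-Gamma(13/2, 1081/16)

k = 8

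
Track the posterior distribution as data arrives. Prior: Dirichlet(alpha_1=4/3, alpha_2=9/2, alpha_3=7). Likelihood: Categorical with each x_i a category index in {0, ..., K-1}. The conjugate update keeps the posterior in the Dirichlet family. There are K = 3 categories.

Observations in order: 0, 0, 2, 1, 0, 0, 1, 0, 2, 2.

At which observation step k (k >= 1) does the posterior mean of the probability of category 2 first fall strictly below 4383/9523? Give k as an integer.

obs 1: x=0 → posterior Dirichlet(7/3, 9/2, 7)
obs 2: x=0 → posterior Dirichlet(10/3, 9/2, 7)
obs 3: x=2 → posterior Dirichlet(10/3, 9/2, 8)
obs 4: x=1 → posterior Dirichlet(10/3, 11/2, 8)
obs 5: x=0 → posterior Dirichlet(13/3, 11/2, 8)
obs 6: x=0 → posterior Dirichlet(16/3, 11/2, 8)
obs 7: x=1 → posterior Dirichlet(16/3, 13/2, 8)
obs 8: x=0 → posterior Dirichlet(19/3, 13/2, 8)
obs 9: x=2 → posterior Dirichlet(19/3, 13/2, 9)
obs 10: x=2 → posterior Dirichlet(19/3, 13/2, 10)

k = 5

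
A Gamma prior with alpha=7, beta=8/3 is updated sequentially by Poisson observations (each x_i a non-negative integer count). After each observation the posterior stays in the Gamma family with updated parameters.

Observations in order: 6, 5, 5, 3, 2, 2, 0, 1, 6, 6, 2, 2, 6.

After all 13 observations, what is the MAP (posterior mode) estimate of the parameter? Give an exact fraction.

156/47

obs 1: x=6 → posterior Gamma(13, 11/3)
obs 2: x=5 → posterior Gamma(18, 14/3)
obs 3: x=5 → posterior Gamma(23, 17/3)
obs 4: x=3 → posterior Gamma(26, 20/3)
obs 5: x=2 → posterior Gamma(28, 23/3)
obs 6: x=2 → posterior Gamma(30, 26/3)
obs 7: x=0 → posterior Gamma(30, 29/3)
obs 8: x=1 → posterior Gamma(31, 32/3)
obs 9: x=6 → posterior Gamma(37, 35/3)
obs 10: x=6 → posterior Gamma(43, 38/3)
obs 11: x=2 → posterior Gamma(45, 41/3)
obs 12: x=2 → posterior Gamma(47, 44/3)
obs 13: x=6 → posterior Gamma(53, 47/3)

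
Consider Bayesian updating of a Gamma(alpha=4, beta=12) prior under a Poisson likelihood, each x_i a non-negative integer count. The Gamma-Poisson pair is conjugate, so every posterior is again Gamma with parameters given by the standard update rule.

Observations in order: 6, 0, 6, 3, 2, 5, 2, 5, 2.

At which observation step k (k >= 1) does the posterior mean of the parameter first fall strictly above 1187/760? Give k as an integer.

k = 8

obs 1: x=6 → posterior Gamma(10, 13)
obs 2: x=0 → posterior Gamma(10, 14)
obs 3: x=6 → posterior Gamma(16, 15)
obs 4: x=3 → posterior Gamma(19, 16)
obs 5: x=2 → posterior Gamma(21, 17)
obs 6: x=5 → posterior Gamma(26, 18)
obs 7: x=2 → posterior Gamma(28, 19)
obs 8: x=5 → posterior Gamma(33, 20)
obs 9: x=2 → posterior Gamma(35, 21)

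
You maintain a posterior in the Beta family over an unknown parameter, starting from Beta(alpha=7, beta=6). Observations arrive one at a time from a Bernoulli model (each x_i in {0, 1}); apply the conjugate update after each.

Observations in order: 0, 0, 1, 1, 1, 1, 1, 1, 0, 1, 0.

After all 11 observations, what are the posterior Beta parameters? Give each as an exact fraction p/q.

obs 1: x=0 → posterior Beta(7, 7)
obs 2: x=0 → posterior Beta(7, 8)
obs 3: x=1 → posterior Beta(8, 8)
obs 4: x=1 → posterior Beta(9, 8)
obs 5: x=1 → posterior Beta(10, 8)
obs 6: x=1 → posterior Beta(11, 8)
obs 7: x=1 → posterior Beta(12, 8)
obs 8: x=1 → posterior Beta(13, 8)
obs 9: x=0 → posterior Beta(13, 9)
obs 10: x=1 → posterior Beta(14, 9)
obs 11: x=0 → posterior Beta(14, 10)

alpha=14, beta=10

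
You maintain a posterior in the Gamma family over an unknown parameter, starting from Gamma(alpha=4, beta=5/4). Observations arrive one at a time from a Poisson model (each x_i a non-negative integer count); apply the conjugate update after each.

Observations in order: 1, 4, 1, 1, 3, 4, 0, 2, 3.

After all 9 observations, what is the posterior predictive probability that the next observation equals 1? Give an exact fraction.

1142395626760832793169605441898157774332/4754450504593402735195219516754150390625

obs 1: x=1 → posterior Gamma(5, 9/4)
obs 2: x=4 → posterior Gamma(9, 13/4)
obs 3: x=1 → posterior Gamma(10, 17/4)
obs 4: x=1 → posterior Gamma(11, 21/4)
obs 5: x=3 → posterior Gamma(14, 25/4)
obs 6: x=4 → posterior Gamma(18, 29/4)
obs 7: x=0 → posterior Gamma(18, 33/4)
obs 8: x=2 → posterior Gamma(20, 37/4)
obs 9: x=3 → posterior Gamma(23, 41/4)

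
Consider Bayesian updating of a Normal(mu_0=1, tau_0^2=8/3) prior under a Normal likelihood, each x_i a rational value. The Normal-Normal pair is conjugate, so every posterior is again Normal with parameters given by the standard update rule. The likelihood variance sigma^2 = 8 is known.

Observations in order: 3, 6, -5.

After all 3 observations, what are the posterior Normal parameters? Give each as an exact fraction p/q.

obs 1: x=3 → posterior Normal(3/2, 2)
obs 2: x=6 → posterior Normal(12/5, 8/5)
obs 3: x=-5 → posterior Normal(7/6, 4/3)

mu_0=7/6, tau_0^2=4/3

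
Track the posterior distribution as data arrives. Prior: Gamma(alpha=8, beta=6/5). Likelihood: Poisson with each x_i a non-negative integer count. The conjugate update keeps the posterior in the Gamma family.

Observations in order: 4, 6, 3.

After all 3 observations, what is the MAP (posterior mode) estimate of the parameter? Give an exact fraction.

obs 1: x=4 → posterior Gamma(12, 11/5)
obs 2: x=6 → posterior Gamma(18, 16/5)
obs 3: x=3 → posterior Gamma(21, 21/5)

100/21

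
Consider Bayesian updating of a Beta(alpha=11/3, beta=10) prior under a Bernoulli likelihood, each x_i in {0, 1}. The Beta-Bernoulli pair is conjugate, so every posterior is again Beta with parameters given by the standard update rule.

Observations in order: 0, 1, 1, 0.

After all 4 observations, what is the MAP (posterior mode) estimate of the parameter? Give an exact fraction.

obs 1: x=0 → posterior Beta(11/3, 11)
obs 2: x=1 → posterior Beta(14/3, 11)
obs 3: x=1 → posterior Beta(17/3, 11)
obs 4: x=0 → posterior Beta(17/3, 12)

14/47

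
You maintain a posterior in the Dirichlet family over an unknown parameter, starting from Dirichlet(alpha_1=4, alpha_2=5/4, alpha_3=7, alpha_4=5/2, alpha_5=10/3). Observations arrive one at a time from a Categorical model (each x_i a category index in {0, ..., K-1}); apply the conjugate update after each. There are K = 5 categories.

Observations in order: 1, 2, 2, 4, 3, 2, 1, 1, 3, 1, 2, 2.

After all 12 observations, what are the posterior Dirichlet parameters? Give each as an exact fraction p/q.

obs 1: x=1 → posterior Dirichlet(4, 9/4, 7, 5/2, 10/3)
obs 2: x=2 → posterior Dirichlet(4, 9/4, 8, 5/2, 10/3)
obs 3: x=2 → posterior Dirichlet(4, 9/4, 9, 5/2, 10/3)
obs 4: x=4 → posterior Dirichlet(4, 9/4, 9, 5/2, 13/3)
obs 5: x=3 → posterior Dirichlet(4, 9/4, 9, 7/2, 13/3)
obs 6: x=2 → posterior Dirichlet(4, 9/4, 10, 7/2, 13/3)
obs 7: x=1 → posterior Dirichlet(4, 13/4, 10, 7/2, 13/3)
obs 8: x=1 → posterior Dirichlet(4, 17/4, 10, 7/2, 13/3)
obs 9: x=3 → posterior Dirichlet(4, 17/4, 10, 9/2, 13/3)
obs 10: x=1 → posterior Dirichlet(4, 21/4, 10, 9/2, 13/3)
obs 11: x=2 → posterior Dirichlet(4, 21/4, 11, 9/2, 13/3)
obs 12: x=2 → posterior Dirichlet(4, 21/4, 12, 9/2, 13/3)

alpha_1=4, alpha_2=21/4, alpha_3=12, alpha_4=9/2, alpha_5=13/3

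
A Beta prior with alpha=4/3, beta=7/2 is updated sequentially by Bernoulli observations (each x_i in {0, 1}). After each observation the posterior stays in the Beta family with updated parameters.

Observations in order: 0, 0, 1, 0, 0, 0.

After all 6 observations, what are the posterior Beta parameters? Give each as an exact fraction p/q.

alpha=7/3, beta=17/2

obs 1: x=0 → posterior Beta(4/3, 9/2)
obs 2: x=0 → posterior Beta(4/3, 11/2)
obs 3: x=1 → posterior Beta(7/3, 11/2)
obs 4: x=0 → posterior Beta(7/3, 13/2)
obs 5: x=0 → posterior Beta(7/3, 15/2)
obs 6: x=0 → posterior Beta(7/3, 17/2)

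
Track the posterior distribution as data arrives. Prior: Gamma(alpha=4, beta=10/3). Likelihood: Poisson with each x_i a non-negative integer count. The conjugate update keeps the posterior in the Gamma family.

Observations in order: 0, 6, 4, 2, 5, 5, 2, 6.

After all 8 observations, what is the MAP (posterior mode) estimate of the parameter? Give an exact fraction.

obs 1: x=0 → posterior Gamma(4, 13/3)
obs 2: x=6 → posterior Gamma(10, 16/3)
obs 3: x=4 → posterior Gamma(14, 19/3)
obs 4: x=2 → posterior Gamma(16, 22/3)
obs 5: x=5 → posterior Gamma(21, 25/3)
obs 6: x=5 → posterior Gamma(26, 28/3)
obs 7: x=2 → posterior Gamma(28, 31/3)
obs 8: x=6 → posterior Gamma(34, 34/3)

99/34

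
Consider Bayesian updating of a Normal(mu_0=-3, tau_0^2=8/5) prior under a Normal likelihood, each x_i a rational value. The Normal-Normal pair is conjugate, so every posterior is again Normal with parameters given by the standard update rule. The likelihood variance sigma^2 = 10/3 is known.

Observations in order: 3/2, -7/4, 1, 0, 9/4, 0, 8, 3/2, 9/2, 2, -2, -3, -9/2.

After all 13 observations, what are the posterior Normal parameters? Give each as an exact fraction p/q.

obs 1: x=3/2 → posterior Normal(-57/37, 40/37)
obs 2: x=-7/4 → posterior Normal(-78/49, 40/49)
obs 3: x=1 → posterior Normal(-66/61, 40/61)
obs 4: x=0 → posterior Normal(-66/73, 40/73)
obs 5: x=9/4 → posterior Normal(-39/85, 8/17)
obs 6: x=0 → posterior Normal(-39/97, 40/97)
obs 7: x=8 → posterior Normal(57/109, 40/109)
obs 8: x=3/2 → posterior Normal(75/121, 40/121)
obs 9: x=9/2 → posterior Normal(129/133, 40/133)
obs 10: x=2 → posterior Normal(153/145, 8/29)
obs 11: x=-2 → posterior Normal(129/157, 40/157)
obs 12: x=-3 → posterior Normal(93/169, 40/169)
obs 13: x=-9/2 → posterior Normal(39/181, 40/181)

mu_0=39/181, tau_0^2=40/181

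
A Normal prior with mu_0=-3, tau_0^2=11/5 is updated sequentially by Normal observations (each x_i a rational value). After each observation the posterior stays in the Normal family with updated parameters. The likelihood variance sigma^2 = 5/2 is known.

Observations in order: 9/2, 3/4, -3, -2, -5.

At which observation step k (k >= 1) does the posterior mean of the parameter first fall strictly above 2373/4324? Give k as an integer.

k = 2

obs 1: x=9/2 → posterior Normal(24/47, 55/47)
obs 2: x=3/4 → posterior Normal(27/46, 55/69)
obs 3: x=-3 → posterior Normal(-51/182, 55/91)
obs 4: x=-2 → posterior Normal(-139/226, 55/113)
obs 5: x=-5 → posterior Normal(-359/270, 11/27)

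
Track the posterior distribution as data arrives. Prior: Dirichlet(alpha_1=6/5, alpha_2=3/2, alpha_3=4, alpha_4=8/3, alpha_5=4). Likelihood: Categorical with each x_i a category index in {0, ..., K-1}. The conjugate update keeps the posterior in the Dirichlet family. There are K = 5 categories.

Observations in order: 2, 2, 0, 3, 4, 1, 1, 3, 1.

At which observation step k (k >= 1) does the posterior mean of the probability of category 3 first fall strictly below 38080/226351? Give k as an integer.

k = 3

obs 1: x=2 → posterior Dirichlet(6/5, 3/2, 5, 8/3, 4)
obs 2: x=2 → posterior Dirichlet(6/5, 3/2, 6, 8/3, 4)
obs 3: x=0 → posterior Dirichlet(11/5, 3/2, 6, 8/3, 4)
obs 4: x=3 → posterior Dirichlet(11/5, 3/2, 6, 11/3, 4)
obs 5: x=4 → posterior Dirichlet(11/5, 3/2, 6, 11/3, 5)
obs 6: x=1 → posterior Dirichlet(11/5, 5/2, 6, 11/3, 5)
obs 7: x=1 → posterior Dirichlet(11/5, 7/2, 6, 11/3, 5)
obs 8: x=3 → posterior Dirichlet(11/5, 7/2, 6, 14/3, 5)
obs 9: x=1 → posterior Dirichlet(11/5, 9/2, 6, 14/3, 5)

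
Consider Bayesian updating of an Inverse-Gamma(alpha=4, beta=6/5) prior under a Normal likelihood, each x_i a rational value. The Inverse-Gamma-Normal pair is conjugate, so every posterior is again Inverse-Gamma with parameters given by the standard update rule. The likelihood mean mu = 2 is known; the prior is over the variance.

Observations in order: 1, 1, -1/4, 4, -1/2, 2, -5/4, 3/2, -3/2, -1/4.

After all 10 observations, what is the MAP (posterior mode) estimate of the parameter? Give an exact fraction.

3827/1600

obs 1: x=1 → posterior Inverse-Gamma(9/2, 17/10)
obs 2: x=1 → posterior Inverse-Gamma(5, 11/5)
obs 3: x=-1/4 → posterior Inverse-Gamma(11/2, 757/160)
obs 4: x=4 → posterior Inverse-Gamma(6, 1077/160)
obs 5: x=-1/2 → posterior Inverse-Gamma(13/2, 1577/160)
obs 6: x=2 → posterior Inverse-Gamma(7, 1577/160)
obs 7: x=-5/4 → posterior Inverse-Gamma(15/2, 1211/80)
obs 8: x=3/2 → posterior Inverse-Gamma(8, 1221/80)
obs 9: x=-3/2 → posterior Inverse-Gamma(17/2, 1711/80)
obs 10: x=-1/4 → posterior Inverse-Gamma(9, 3827/160)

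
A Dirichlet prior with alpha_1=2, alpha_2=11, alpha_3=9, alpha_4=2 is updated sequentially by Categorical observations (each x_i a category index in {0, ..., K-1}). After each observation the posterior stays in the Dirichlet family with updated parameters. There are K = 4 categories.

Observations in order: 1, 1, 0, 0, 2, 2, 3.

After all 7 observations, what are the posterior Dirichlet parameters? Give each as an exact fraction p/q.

obs 1: x=1 → posterior Dirichlet(2, 12, 9, 2)
obs 2: x=1 → posterior Dirichlet(2, 13, 9, 2)
obs 3: x=0 → posterior Dirichlet(3, 13, 9, 2)
obs 4: x=0 → posterior Dirichlet(4, 13, 9, 2)
obs 5: x=2 → posterior Dirichlet(4, 13, 10, 2)
obs 6: x=2 → posterior Dirichlet(4, 13, 11, 2)
obs 7: x=3 → posterior Dirichlet(4, 13, 11, 3)

alpha_1=4, alpha_2=13, alpha_3=11, alpha_4=3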